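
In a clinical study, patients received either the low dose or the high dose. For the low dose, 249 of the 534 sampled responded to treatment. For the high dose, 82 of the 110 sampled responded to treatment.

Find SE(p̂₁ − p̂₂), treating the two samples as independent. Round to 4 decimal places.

0.0468

First, p̂₁ = 249/534 = 0.4663; p̂₂ = 82/110 = 0.7455.
The two standard errors are √(0.4663×0.5337/534) = 0.02159 and √(0.7455×0.2545/110) = 0.04153.
Because the samples are independent, SE_diff = √(0.02159² + 0.04153²) = 0.04681.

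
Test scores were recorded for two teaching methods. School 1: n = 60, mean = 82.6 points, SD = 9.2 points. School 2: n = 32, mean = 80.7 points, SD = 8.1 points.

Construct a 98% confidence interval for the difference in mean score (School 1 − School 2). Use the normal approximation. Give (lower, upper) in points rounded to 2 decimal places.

Per-group SEs: s₁/√n₁ = 9.2/√60 = 1.1877, s₂/√n₂ = 8.1/√32 = 1.4319.
Unpooled SE of the difference: √(1.41063129 + 2.05033761) = 1.8604.
Margin of error = z* · SE = 2.326 × 1.8604 = 4.3273.
x̄₁ − x̄₂ = 82.6 − 80.7 = 1.9000.
CI: 1.9000 ± 4.3273 = (-2.43, 6.23).

(-2.43, 6.23)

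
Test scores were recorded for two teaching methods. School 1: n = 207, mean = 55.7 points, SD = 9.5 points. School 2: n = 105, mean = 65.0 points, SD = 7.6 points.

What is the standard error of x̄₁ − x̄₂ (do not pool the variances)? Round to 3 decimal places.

0.993

Per-group SEs: s₁/√n₁ = 9.5/√207 = 0.6603, s₂/√n₂ = 7.6/√105 = 0.7417.
Unpooled SE of the difference: √(0.43599609 + 0.55011889) = 0.9930.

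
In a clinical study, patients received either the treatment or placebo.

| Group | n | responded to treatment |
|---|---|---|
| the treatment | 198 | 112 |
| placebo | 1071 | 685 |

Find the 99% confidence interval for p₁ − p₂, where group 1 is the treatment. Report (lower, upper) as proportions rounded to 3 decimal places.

p̂₁ = 112/198 = 0.5657 and p̂₂ = 685/1071 = 0.6396.
SE₁ = √(p̂₁(1−p̂₁)/n₁) = √(0.5657·0.4343/198) = 0.03523; SE₂ = √(0.6396·0.3604/1071) = 0.01467.
Independent samples: SE of the difference = √(SE₁² + SE₂²) = √(0.0012411529 + 0.0002152089) = 0.03816.
z* for 99% confidence is 2.576, so the margin of error is 2.576 × 0.03816 = 0.09830.
Point estimate p̂₁ − p̂₂ = 0.5657 − 0.6396 = -0.0739.
-0.0739 ± 0.09830 → (-0.172, 0.024).

(-0.172, 0.024)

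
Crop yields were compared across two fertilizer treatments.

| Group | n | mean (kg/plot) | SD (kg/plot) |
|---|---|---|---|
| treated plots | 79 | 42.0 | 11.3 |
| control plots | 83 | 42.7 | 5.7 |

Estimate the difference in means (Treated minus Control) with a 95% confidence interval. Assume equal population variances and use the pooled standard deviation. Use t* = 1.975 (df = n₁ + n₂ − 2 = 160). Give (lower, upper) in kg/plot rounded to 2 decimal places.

(-3.46, 2.06)

s_p = √[((n₁−1)s₁² + (n₂−1)s₂²)/(n₁+n₂−2)] = √[(78·11.3² + 82·5.7²)/160] = 8.8826.
SE = 8.8826·√(1/79 + 1/83) = 1.3962.
With t* = 1.975, margin = 1.975 × 1.3962 = 2.7575.
x̄₁ − x̄₂ = 42.0 − 42.7 = -0.7000; interval -0.7000 ± 2.7575 = (-3.46, 2.06).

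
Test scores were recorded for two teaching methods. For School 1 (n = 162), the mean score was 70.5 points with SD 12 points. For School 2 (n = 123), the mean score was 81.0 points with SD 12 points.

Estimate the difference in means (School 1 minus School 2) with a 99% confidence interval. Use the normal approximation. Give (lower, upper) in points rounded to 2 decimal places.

SE₁ = s₁/√n₁ = 12/√162 = 0.9428; SE₂ = 12/√123 = 1.0820.
Independent samples, unequal variances: SE_diff = √(SE₁² + SE₂²) = √(0.88887184 + 1.170724) = 1.4351.
z* = 2.576, so margin of error = 2.576 × 1.4351 = 3.6968.
Difference in means = 70.5 − 81.0 = -10.5000.
-10.5000 ± 3.6968 → (-14.20, -6.80).

(-14.20, -6.80)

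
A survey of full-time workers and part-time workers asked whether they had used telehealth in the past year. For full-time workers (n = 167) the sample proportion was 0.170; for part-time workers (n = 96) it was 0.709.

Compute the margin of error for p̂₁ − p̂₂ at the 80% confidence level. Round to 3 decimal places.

SE₁ = √(p̂₁(1−p̂₁)/n₁) = √(0.1700·0.8300/167) = 0.02907; SE₂ = √(0.7090·0.2910/96) = 0.04636.
Independent samples: SE of the difference = √(SE₁² + SE₂²) = √(0.0008450649 + 0.0021492496) = 0.05472.
z* for 80% confidence is 1.282, so the margin of error is 1.282 × 0.05472 = 0.07015.

0.070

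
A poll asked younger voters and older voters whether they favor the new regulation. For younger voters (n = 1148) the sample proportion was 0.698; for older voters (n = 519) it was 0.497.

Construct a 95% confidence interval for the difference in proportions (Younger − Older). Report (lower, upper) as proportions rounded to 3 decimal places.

(0.150, 0.252)

SE₁ = √(p̂₁(1−p̂₁)/n₁) = √(0.6980·0.3020/1148) = 0.01355; SE₂ = √(0.4970·0.5030/519) = 0.02195.
Independent samples: SE of the difference = √(SE₁² + SE₂²) = √(0.0001836025 + 0.0004818025) = 0.02580.
z* for 95% confidence is 1.960, so the margin of error is 1.960 × 0.02580 = 0.05057.
Point estimate p̂₁ − p̂₂ = 0.6980 − 0.4970 = 0.2010.
0.2010 ± 0.05057 → (0.150, 0.252).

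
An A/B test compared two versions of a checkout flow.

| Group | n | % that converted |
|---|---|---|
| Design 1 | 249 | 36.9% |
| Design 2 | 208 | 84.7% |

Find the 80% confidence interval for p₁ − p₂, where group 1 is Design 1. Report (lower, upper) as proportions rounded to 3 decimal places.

(-0.529, -0.427)

SE₁ = √(p̂₁(1−p̂₁)/n₁) = √(0.3690·0.6310/249) = 0.03058; SE₂ = √(0.8470·0.1530/208) = 0.02496.
Independent samples: SE of the difference = √(SE₁² + SE₂²) = √(0.0009351364 + 0.0006230016) = 0.03947.
z* for 80% confidence is 1.282, so the margin of error is 1.282 × 0.03947 = 0.05060.
Point estimate p̂₁ − p̂₂ = 0.3690 − 0.8470 = -0.4780.
-0.4780 ± 0.05060 → (-0.529, -0.427).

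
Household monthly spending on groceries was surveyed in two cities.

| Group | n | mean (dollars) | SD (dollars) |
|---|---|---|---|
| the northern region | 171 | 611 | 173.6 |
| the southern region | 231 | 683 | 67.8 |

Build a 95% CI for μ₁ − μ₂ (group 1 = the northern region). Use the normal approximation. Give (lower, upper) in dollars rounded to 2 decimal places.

Per-group SEs: s₁/√n₁ = 173.6/√171 = 13.2755, s₂/√n₂ = 67.8/√231 = 4.4609.
Unpooled SE of the difference: √(176.23890025 + 19.89962881) = 14.0049.
Margin of error = z* · SE = 1.960 × 14.0049 = 27.4496.
x̄₁ − x̄₂ = 611 − 683 = -72.0000.
CI: -72.0000 ± 27.4496 = (-99.45, -44.55).

(-99.45, -44.55)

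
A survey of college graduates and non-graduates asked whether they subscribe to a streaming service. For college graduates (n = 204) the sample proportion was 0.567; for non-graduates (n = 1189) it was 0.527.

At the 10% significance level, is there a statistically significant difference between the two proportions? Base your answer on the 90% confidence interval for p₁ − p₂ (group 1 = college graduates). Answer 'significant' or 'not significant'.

not significant

Each SE is √(p̂(1−p̂)/n): √(0.5670·0.4330/204) = 0.03469 and √(0.5270·0.4730/1189) = 0.01448.
SE(p̂₁ − p̂₂) = √(SE₁² + SE₂²) = √(0.0012033961 + 0.0002096704) = 0.03759, since the two samples are independent.
At 90% confidence z* = 1.645; margin = 1.645 × 0.03759 = 0.06184.
The difference is 0.5670 − 0.5270 = 0.0400, so the interval is 0.0400 ± 0.06184 = (-0.02184, 0.10184).
The interval (-0.02184, 0.10184) contains 0, so the difference is not significant.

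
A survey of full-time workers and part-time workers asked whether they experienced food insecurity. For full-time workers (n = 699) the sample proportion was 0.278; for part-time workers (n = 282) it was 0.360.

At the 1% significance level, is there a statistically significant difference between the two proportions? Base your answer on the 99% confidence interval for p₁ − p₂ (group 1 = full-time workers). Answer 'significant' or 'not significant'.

SE₁ = √(p̂₁(1−p̂₁)/n₁) = √(0.2780·0.7220/699) = 0.01695; SE₂ = √(0.3600·0.6400/282) = 0.02858.
Independent samples: SE of the difference = √(SE₁² + SE₂²) = √(0.0002873025 + 0.0008168164) = 0.03323.
z* for 99% confidence is 2.576, so the margin of error is 2.576 × 0.03323 = 0.08560.
Point estimate p̂₁ − p̂₂ = 0.2780 − 0.3600 = -0.0820.
-0.0820 ± 0.08560 → (-0.16760, 0.00360).
The interval (-0.16760, 0.00360) contains 0, so the difference is not significant.

not significant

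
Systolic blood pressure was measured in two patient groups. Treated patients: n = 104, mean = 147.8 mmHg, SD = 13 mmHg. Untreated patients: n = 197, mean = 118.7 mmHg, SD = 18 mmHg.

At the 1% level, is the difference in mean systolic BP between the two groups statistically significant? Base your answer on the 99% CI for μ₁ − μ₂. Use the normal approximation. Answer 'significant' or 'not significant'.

SE₁ = s₁/√n₁ = 13/√104 = 1.2748; SE₂ = 18/√197 = 1.2824.
Independent samples, unequal variances: SE_diff = √(SE₁² + SE₂²) = √(1.62511504 + 1.64454976) = 1.8082.
z* = 2.576, so margin of error = 2.576 × 1.8082 = 4.6579.
Difference in means = 147.8 − 118.7 = 29.1000.
29.1000 ± 4.6579 → (24.4421, 33.7579).
The interval (24.4421, 33.7579) does not contain 0, so the difference is significant.

significant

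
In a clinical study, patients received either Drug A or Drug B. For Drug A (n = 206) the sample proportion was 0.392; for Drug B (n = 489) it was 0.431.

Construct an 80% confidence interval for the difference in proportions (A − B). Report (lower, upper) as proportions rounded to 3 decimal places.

Each SE is √(p̂(1−p̂)/n): √(0.3920·0.6080/206) = 0.03401 and √(0.4310·0.5690/489) = 0.02239.
SE(p̂₁ − p̂₂) = √(SE₁² + SE₂²) = √(0.0011566801 + 0.0005013121) = 0.04072, since the two samples are independent.
At 80% confidence z* = 1.282; margin = 1.282 × 0.04072 = 0.05220.
The difference is 0.3920 − 0.4310 = -0.0390, so the interval is -0.0390 ± 0.05220 = (-0.091, 0.013).

(-0.091, 0.013)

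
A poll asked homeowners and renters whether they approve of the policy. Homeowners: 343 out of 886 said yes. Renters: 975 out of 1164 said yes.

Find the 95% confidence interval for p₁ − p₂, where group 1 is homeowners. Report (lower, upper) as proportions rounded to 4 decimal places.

(-0.4889, -0.4121)

First, p̂₁ = 343/886 = 0.3871; p̂₂ = 975/1164 = 0.8376.
The two standard errors are √(0.3871×0.6129/886) = 0.01636 and √(0.8376×0.1624/1164) = 0.01081.
Because the samples are independent, SE_diff = √(0.01636² + 0.01081²) = 0.01961.
Using z* = 1.960 for 95%, ME = 1.960 × 0.01961 = 0.03844.
p̂₁ − p̂₂ = -0.4505; interval -0.4505 ± 0.03844 gives (-0.4889, -0.4121).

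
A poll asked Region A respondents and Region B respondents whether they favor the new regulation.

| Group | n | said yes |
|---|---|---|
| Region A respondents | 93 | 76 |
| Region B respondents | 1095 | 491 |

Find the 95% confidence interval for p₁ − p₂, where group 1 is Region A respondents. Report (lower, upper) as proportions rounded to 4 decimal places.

Sample proportions: 76/93 = 0.8172, 491/1095 = 0.4484.
Each SE is √(p̂(1−p̂)/n): √(0.8172·0.1828/93) = 0.04008 and √(0.4484·0.5516/1095) = 0.01503.
SE(p̂₁ − p̂₂) = √(SE₁² + SE₂²) = √(0.0016064064 + 0.0002259009) = 0.04281, since the two samples are independent.
At 95% confidence z* = 1.960; margin = 1.960 × 0.04281 = 0.08391.
The difference is 0.8172 − 0.4484 = 0.3688, so the interval is 0.3688 ± 0.08391 = (0.2849, 0.4527).

(0.2849, 0.4527)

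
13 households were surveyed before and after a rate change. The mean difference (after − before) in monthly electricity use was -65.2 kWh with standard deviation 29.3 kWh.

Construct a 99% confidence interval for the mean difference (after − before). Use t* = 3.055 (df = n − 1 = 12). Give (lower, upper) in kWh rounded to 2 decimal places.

This is a matched-pairs design, so SE = s_d/√n = 29.3/√13 = 8.1264.
Margin = 3.055 × 8.1264 = 24.8262; the interval is -65.2 ± 24.8262 = (-90.03, -40.37).

(-90.03, -40.37)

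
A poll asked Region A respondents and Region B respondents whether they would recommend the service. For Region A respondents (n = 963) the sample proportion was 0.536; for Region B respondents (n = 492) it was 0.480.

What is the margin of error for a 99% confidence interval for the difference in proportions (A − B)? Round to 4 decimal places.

0.0713

The two standard errors are √(0.5360×0.4640/963) = 0.01607 and √(0.4800×0.5200/492) = 0.02252.
Because the samples are independent, SE_diff = √(0.01607² + 0.02252²) = 0.02767.
Using z* = 2.576 for 99%, ME = 2.576 × 0.02767 = 0.07128.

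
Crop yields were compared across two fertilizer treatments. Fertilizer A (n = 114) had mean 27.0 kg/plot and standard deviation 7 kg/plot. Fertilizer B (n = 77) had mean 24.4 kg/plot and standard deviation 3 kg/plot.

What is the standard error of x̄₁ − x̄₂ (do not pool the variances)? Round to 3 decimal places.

SE₁ = s₁/√n₁ = 7/√114 = 0.6556; SE₂ = 3/√77 = 0.3419.
Independent samples, unequal variances: SE_diff = √(SE₁² + SE₂²) = √(0.42981136 + 0.11689561) = 0.7394.

0.739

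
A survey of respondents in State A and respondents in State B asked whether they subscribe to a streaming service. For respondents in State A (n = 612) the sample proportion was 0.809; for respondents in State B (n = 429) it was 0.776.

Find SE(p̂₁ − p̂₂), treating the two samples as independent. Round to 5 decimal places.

0.02565

Each SE is √(p̂(1−p̂)/n): √(0.8090·0.1910/612) = 0.01589 and √(0.7760·0.2240/429) = 0.02013.
SE(p̂₁ − p̂₂) = √(SE₁² + SE₂²) = √(0.0002524921 + 0.0004052169) = 0.02565, since the two samples are independent.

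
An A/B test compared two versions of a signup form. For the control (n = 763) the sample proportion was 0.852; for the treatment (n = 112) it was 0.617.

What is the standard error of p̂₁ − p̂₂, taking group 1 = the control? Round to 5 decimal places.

The two standard errors are √(0.8520×0.1480/763) = 0.01286 and √(0.6170×0.3830/112) = 0.04593.
Because the samples are independent, SE_diff = √(0.01286² + 0.04593²) = 0.04770.

0.04770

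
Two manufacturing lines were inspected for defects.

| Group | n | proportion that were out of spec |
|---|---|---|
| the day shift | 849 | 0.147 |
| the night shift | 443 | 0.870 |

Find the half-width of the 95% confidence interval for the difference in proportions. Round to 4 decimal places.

SE₁ = √(p̂₁(1−p̂₁)/n₁) = √(0.1470·0.8530/849) = 0.01215; SE₂ = √(0.8700·0.1300/443) = 0.01598.
Independent samples: SE of the difference = √(SE₁² + SE₂²) = √(0.0001476225 + 0.0002553604) = 0.02007.
z* for 95% confidence is 1.960, so the margin of error is 1.960 × 0.02007 = 0.03934.

0.0393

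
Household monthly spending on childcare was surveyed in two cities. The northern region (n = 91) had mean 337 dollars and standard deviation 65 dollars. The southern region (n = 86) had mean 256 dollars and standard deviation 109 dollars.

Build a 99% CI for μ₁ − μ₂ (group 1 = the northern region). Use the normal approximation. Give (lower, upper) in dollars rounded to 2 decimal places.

(46.00, 116.00)

SE₁ = s₁/√n₁ = 65/√91 = 6.8139; SE₂ = 109/√86 = 11.7538.
Independent samples, unequal variances: SE_diff = √(SE₁² + SE₂²) = √(46.42923321 + 138.15181444) = 13.5861.
z* = 2.576, so margin of error = 2.576 × 13.5861 = 34.9978.
Difference in means = 337 − 256 = 81.0000.
81.0000 ± 34.9978 → (46.00, 116.00).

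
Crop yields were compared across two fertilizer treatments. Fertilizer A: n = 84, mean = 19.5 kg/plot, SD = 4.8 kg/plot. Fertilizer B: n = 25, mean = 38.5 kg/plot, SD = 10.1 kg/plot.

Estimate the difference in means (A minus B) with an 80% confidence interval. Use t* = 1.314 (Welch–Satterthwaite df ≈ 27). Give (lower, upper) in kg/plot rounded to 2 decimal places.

SE₁ = s₁/√n₁ = 4.8/√84 = 0.5237; SE₂ = 10.1/√25 = 2.0200.
Independent samples, unequal variances: SE_diff = √(SE₁² + SE₂²) = √(0.27426169 + 4.0804) = 2.0868.
t* = 1.314, so margin of error = 1.314 × 2.0868 = 2.7421.
Difference in means = 19.5 − 38.5 = -19.0000.
-19.0000 ± 2.7421 → (-21.74, -16.26).

(-21.74, -16.26)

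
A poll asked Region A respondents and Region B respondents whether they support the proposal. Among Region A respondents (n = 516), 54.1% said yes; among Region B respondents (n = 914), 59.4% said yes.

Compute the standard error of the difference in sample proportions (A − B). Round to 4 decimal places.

0.0273

SE₁ = √(p̂₁(1−p̂₁)/n₁) = √(0.5410·0.4590/516) = 0.02194; SE₂ = √(0.5940·0.4060/914) = 0.01624.
Independent samples: SE of the difference = √(SE₁² + SE₂²) = √(0.0004813636 + 0.0002637376) = 0.02730.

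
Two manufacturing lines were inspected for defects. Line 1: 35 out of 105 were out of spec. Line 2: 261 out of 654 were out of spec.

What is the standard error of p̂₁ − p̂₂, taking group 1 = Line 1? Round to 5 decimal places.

Sample proportions: 35/105 = 0.3333, 261/654 = 0.3991.
Each SE is √(p̂(1−p̂)/n): √(0.3333·0.6667/105) = 0.04600 and √(0.3991·0.6009/654) = 0.01915.
SE(p̂₁ − p̂₂) = √(SE₁² + SE₂²) = √(0.002116 + 0.0003667225) = 0.04983, since the two samples are independent.

0.04983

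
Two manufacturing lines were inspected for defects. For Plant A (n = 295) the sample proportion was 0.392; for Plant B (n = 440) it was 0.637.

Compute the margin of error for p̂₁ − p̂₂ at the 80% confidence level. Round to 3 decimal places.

SE₁ = √(p̂₁(1−p̂₁)/n₁) = √(0.3920·0.6080/295) = 0.02842; SE₂ = √(0.6370·0.3630/440) = 0.02292.
Independent samples: SE of the difference = √(SE₁² + SE₂²) = √(0.0008076964 + 0.0005253264) = 0.03651.
z* for 80% confidence is 1.282, so the margin of error is 1.282 × 0.03651 = 0.04681.

0.047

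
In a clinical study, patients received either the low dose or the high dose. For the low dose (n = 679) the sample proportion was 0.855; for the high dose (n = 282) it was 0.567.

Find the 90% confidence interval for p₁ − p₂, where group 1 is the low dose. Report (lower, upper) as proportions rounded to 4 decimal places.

(0.2346, 0.3414)

The two standard errors are √(0.8550×0.1450/679) = 0.01351 and √(0.5670×0.4330/282) = 0.02951.
Because the samples are independent, SE_diff = √(0.01351² + 0.02951²) = 0.03246.
Using z* = 1.645 for 90%, ME = 1.645 × 0.03246 = 0.05340.
p̂₁ − p̂₂ = 0.2880; interval 0.2880 ± 0.05340 gives (0.2346, 0.3414).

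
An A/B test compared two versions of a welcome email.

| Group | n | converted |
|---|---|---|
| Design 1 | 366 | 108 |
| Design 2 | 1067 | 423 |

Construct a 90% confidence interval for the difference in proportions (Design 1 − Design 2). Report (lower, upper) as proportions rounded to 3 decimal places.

First, p̂₁ = 108/366 = 0.2951; p̂₂ = 423/1067 = 0.3964.
The two standard errors are √(0.2951×0.7049/366) = 0.02384 and √(0.3964×0.6036/1067) = 0.01497.
Because the samples are independent, SE_diff = √(0.02384² + 0.01497²) = 0.02815.
Using z* = 1.645 for 90%, ME = 1.645 × 0.02815 = 0.04631.
p̂₁ − p̂₂ = -0.1013; interval -0.1013 ± 0.04631 gives (-0.148, -0.055).

(-0.148, -0.055)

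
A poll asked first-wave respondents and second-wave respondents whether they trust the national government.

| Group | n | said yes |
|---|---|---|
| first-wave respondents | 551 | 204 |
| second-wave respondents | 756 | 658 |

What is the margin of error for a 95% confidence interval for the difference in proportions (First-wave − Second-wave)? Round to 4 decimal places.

0.0469

First, p̂₁ = 204/551 = 0.3702; p̂₂ = 658/756 = 0.8704.
The two standard errors are √(0.3702×0.6298/551) = 0.02057 and √(0.8704×0.1296/756) = 0.01222.
Because the samples are independent, SE_diff = √(0.02057² + 0.01222²) = 0.02393.
Using z* = 1.960 for 95%, ME = 1.960 × 0.02393 = 0.04690.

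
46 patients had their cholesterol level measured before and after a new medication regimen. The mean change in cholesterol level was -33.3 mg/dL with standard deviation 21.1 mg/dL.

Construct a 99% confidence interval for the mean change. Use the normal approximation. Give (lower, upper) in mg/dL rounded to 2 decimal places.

This is a matched-pairs design, so SE = s_d/√n = 21.1/√46 = 3.1110.
Margin = 2.576 × 3.1110 = 8.0139; the interval is -33.3 ± 8.0139 = (-41.31, -25.29).

(-41.31, -25.29)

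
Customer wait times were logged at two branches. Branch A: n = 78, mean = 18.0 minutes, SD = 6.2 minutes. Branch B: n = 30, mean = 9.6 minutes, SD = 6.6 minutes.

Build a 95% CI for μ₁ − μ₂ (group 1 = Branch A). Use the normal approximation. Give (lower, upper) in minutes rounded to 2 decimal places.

(5.67, 11.13)

Per-group SEs: s₁/√n₁ = 6.2/√78 = 0.7020, s₂/√n₂ = 6.6/√30 = 1.2050.
Unpooled SE of the difference: √(0.492804 + 1.452025) = 1.3946.
Margin of error = z* · SE = 1.960 × 1.3946 = 2.7334.
x̄₁ − x̄₂ = 18.0 − 9.6 = 8.4000.
CI: 8.4000 ± 2.7334 = (5.67, 11.13).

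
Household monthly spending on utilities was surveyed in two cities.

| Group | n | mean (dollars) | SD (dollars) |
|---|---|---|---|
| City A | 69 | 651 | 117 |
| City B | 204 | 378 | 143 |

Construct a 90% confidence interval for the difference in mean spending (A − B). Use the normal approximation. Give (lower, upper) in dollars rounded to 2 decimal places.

(244.57, 301.43)

SE₁ = s₁/√n₁ = 117/√69 = 14.0851; SE₂ = 143/√204 = 10.0120.
Independent samples, unequal variances: SE_diff = √(SE₁² + SE₂²) = √(198.39004201 + 100.240144) = 17.2809.
z* = 1.645, so margin of error = 1.645 × 17.2809 = 28.4271.
Difference in means = 651 − 378 = 273.0000.
273.0000 ± 28.4271 → (244.57, 301.43).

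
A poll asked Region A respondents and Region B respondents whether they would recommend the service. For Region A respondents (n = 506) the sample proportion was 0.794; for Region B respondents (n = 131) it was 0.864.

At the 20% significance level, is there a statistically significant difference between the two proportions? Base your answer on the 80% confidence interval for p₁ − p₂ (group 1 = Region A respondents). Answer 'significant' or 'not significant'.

The two standard errors are √(0.7940×0.2060/506) = 0.01798 and √(0.8640×0.1360/131) = 0.02995.
Because the samples are independent, SE_diff = √(0.01798² + 0.02995²) = 0.03493.
Using z* = 1.282 for 80%, ME = 1.282 × 0.03493 = 0.04478.
p̂₁ − p̂₂ = -0.0700; interval -0.0700 ± 0.04478 gives (-0.11478, -0.02522).
The interval (-0.11478, -0.02522) does not contain 0, so the difference is significant.

significant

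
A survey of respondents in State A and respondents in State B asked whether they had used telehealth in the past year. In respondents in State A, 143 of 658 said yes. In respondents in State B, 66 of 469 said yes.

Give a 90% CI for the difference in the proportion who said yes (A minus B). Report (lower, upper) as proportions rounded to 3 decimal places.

Sample proportions: 143/658 = 0.2173, 66/469 = 0.1407.
Each SE is √(p̂(1−p̂)/n): √(0.2173·0.7827/658) = 0.01608 and √(0.1407·0.8593/469) = 0.01606.
SE(p̂₁ − p̂₂) = √(SE₁² + SE₂²) = √(0.0002585664 + 0.0002579236) = 0.02273, since the two samples are independent.
At 90% confidence z* = 1.645; margin = 1.645 × 0.02273 = 0.03739.
The difference is 0.2173 − 0.1407 = 0.0766, so the interval is 0.0766 ± 0.03739 = (0.039, 0.114).

(0.039, 0.114)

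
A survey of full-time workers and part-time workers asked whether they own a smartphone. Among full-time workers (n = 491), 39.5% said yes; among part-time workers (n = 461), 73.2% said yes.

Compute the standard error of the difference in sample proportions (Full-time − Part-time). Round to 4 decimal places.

0.0302

The two standard errors are √(0.3950×0.6050/491) = 0.02206 and √(0.7320×0.2680/461) = 0.02063.
Because the samples are independent, SE_diff = √(0.02206² + 0.02063²) = 0.03020.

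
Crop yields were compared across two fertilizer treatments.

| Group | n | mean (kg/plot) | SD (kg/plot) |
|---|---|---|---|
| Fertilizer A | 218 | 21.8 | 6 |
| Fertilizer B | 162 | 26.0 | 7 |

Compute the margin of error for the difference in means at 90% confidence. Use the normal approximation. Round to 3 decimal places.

1.125

Standard errors of each mean: 6/√218 = 0.4064 and 7/√162 = 0.5500.
SE(x̄₁ − x̄₂) = √(0.4064² + 0.5500²) = 0.6839 for independent samples with unequal variances.
With z* = 1.645, the margin is 1.645 × 0.6839 = 1.1250.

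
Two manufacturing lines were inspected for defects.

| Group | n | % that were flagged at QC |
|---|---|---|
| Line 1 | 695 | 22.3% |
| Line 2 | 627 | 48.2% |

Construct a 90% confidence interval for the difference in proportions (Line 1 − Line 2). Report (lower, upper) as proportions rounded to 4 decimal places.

Each SE is √(p̂(1−p̂)/n): √(0.2230·0.7770/695) = 0.01579 and √(0.4820·0.5180/627) = 0.01996.
SE(p̂₁ − p̂₂) = √(SE₁² + SE₂²) = √(0.0002493241 + 0.0003984016) = 0.02545, since the two samples are independent.
At 90% confidence z* = 1.645; margin = 1.645 × 0.02545 = 0.04187.
The difference is 0.2230 − 0.4820 = -0.2590, so the interval is -0.2590 ± 0.04187 = (-0.3009, -0.2171).

(-0.3009, -0.2171)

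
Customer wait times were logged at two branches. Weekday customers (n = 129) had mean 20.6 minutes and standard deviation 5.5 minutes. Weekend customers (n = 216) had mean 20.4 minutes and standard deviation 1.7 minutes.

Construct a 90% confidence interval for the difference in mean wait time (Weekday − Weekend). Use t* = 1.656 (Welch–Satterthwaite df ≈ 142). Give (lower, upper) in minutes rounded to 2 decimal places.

Per-group SEs: s₁/√n₁ = 5.5/√129 = 0.4842, s₂/√n₂ = 1.7/√216 = 0.1157.
Unpooled SE of the difference: √(0.23444964 + 0.01338649) = 0.4978.
Margin of error = t* · SE = 1.656 × 0.4978 = 0.8244.
x̄₁ − x̄₂ = 20.6 − 20.4 = 0.2000.
CI: 0.2000 ± 0.8244 = (-0.62, 1.02).

(-0.62, 1.02)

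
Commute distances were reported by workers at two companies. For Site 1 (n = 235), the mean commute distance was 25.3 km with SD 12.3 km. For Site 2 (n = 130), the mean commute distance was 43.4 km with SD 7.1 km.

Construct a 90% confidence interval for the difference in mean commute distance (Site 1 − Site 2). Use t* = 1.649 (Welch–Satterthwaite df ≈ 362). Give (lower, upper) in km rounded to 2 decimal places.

(-19.77, -16.43)

Per-group SEs: s₁/√n₁ = 12.3/√235 = 0.8024, s₂/√n₂ = 7.1/√130 = 0.6227.
Unpooled SE of the difference: √(0.64384576 + 0.38775529) = 1.0157.
Margin of error = t* · SE = 1.649 × 1.0157 = 1.6749.
x̄₁ − x̄₂ = 25.3 − 43.4 = -18.1000.
CI: -18.1000 ± 1.6749 = (-19.77, -16.43).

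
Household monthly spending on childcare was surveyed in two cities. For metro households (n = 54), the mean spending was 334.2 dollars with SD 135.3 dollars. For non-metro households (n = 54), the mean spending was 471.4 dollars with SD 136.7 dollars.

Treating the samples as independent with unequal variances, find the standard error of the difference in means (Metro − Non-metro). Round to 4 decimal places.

Standard errors of each mean: 135.3/√54 = 18.4120 and 136.7/√54 = 18.6025.
SE(x̄₁ − x̄₂) = √(18.4120² + 18.6025²) = 26.1736 for independent samples with unequal variances.

26.1736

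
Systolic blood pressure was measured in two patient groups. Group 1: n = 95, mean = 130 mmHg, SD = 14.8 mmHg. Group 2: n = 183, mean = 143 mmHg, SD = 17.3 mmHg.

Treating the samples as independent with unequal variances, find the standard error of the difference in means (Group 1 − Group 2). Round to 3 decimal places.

Standard errors of each mean: 14.8/√95 = 1.5184 and 17.3/√183 = 1.2789.
SE(x̄₁ − x̄₂) = √(1.5184² + 1.2789²) = 1.9852 for independent samples with unequal variances.

1.985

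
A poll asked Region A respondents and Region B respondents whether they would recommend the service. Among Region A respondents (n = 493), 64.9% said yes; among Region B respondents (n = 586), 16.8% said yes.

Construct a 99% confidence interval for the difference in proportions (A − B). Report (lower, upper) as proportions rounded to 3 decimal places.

(0.413, 0.549)

SE₁ = √(p̂₁(1−p̂₁)/n₁) = √(0.6490·0.3510/493) = 0.02150; SE₂ = √(0.1680·0.8320/586) = 0.01544.
Independent samples: SE of the difference = √(SE₁² + SE₂²) = √(0.00046225 + 0.0002383936) = 0.02647.
z* for 99% confidence is 2.576, so the margin of error is 2.576 × 0.02647 = 0.06819.
Point estimate p̂₁ − p̂₂ = 0.6490 − 0.1680 = 0.4810.
0.4810 ± 0.06819 → (0.413, 0.549).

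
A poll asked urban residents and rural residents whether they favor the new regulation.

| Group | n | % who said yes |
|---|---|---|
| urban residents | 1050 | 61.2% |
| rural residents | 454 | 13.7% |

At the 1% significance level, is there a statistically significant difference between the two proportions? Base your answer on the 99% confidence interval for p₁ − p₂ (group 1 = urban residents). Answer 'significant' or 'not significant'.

significant

Each SE is √(p̂(1−p̂)/n): √(0.6120·0.3880/1050) = 0.01504 and √(0.1370·0.8630/454) = 0.01614.
SE(p̂₁ − p̂₂) = √(SE₁² + SE₂²) = √(0.0002262016 + 0.0002604996) = 0.02206, since the two samples are independent.
At 99% confidence z* = 2.576; margin = 2.576 × 0.02206 = 0.05683.
The difference is 0.6120 − 0.1370 = 0.4750, so the interval is 0.4750 ± 0.05683 = (0.41817, 0.53183).
The interval (0.41817, 0.53183) does not contain 0, so the difference is significant.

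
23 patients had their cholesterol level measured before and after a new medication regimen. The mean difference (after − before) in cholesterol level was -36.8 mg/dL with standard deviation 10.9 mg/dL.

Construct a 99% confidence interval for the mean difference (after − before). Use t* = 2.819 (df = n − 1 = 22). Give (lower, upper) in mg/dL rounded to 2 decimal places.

(-43.21, -30.39)

This is a matched-pairs design, so SE = s_d/√n = 10.9/√23 = 2.2728.
Margin = 2.819 × 2.2728 = 6.4070; the interval is -36.8 ± 6.4070 = (-43.21, -30.39).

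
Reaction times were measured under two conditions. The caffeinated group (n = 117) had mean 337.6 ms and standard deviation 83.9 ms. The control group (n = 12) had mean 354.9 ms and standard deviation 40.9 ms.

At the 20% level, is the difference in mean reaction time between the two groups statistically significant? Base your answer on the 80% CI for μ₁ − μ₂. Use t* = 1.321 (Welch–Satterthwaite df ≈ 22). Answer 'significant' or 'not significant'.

not significant

Per-group SEs: s₁/√n₁ = 83.9/√117 = 7.7566, s₂/√n₂ = 40.9/√12 = 11.8068.
Unpooled SE of the difference: √(60.16484356 + 139.40052624) = 14.1268.
Margin of error = t* · SE = 1.321 × 14.1268 = 18.6615.
x̄₁ − x̄₂ = 337.6 − 354.9 = -17.3000.
CI: -17.3000 ± 18.6615 = (-35.9615, 1.3615).
The interval (-35.9615, 1.3615) contains 0, so the difference is not significant.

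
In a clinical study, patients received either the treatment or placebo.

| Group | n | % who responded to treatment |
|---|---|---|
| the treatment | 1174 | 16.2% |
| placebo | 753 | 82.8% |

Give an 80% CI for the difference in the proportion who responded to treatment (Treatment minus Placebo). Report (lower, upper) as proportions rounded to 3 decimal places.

(-0.688, -0.644)

Each SE is √(p̂(1−p̂)/n): √(0.1620·0.8380/1174) = 0.01075 and √(0.8280·0.1720/753) = 0.01375.
SE(p̂₁ − p̂₂) = √(SE₁² + SE₂²) = √(0.0001155625 + 0.0001890625) = 0.01745, since the two samples are independent.
At 80% confidence z* = 1.282; margin = 1.282 × 0.01745 = 0.02237.
The difference is 0.1620 − 0.8280 = -0.6660, so the interval is -0.6660 ± 0.02237 = (-0.688, -0.644).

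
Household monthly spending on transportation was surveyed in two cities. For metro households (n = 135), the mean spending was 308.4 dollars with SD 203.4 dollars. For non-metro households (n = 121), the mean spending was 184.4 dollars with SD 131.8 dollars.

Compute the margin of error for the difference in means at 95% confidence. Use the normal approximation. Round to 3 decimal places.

41.579

Per-group SEs: s₁/√n₁ = 203.4/√135 = 17.5059, s₂/√n₂ = 131.8/√121 = 11.9818.
Unpooled SE of the difference: √(306.45653481 + 143.56353124) = 21.2137.
Margin of error = z* · SE = 1.960 × 21.2137 = 41.5789.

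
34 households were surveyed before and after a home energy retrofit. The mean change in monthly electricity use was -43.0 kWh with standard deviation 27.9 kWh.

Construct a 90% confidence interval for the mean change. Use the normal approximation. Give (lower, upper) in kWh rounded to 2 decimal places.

This is a matched-pairs design, so SE = s_d/√n = 27.9/√34 = 4.7848.
Margin = 1.645 × 4.7848 = 7.8710; the interval is -43.0 ± 7.8710 = (-50.87, -35.13).

(-50.87, -35.13)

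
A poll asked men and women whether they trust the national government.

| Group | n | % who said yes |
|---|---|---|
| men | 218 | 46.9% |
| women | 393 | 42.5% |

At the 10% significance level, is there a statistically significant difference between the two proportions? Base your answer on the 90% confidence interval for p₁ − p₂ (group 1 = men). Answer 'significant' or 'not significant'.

SE₁ = √(p̂₁(1−p̂₁)/n₁) = √(0.4690·0.5310/218) = 0.03380; SE₂ = √(0.4250·0.5750/393) = 0.02494.
Independent samples: SE of the difference = √(SE₁² + SE₂²) = √(0.00114244 + 0.0006220036) = 0.04201.
z* for 90% confidence is 1.645, so the margin of error is 1.645 × 0.04201 = 0.06911.
Point estimate p̂₁ − p̂₂ = 0.4690 − 0.4250 = 0.0440.
0.0440 ± 0.06911 → (-0.02511, 0.11311).
The interval (-0.02511, 0.11311) contains 0, so the difference is not significant.

not significant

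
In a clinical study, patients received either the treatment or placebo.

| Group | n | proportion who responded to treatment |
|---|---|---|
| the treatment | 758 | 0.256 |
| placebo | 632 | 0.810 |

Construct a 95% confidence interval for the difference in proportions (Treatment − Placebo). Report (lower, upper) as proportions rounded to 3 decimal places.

(-0.598, -0.510)

The two standard errors are √(0.2560×0.7440/758) = 0.01585 and √(0.8100×0.1900/632) = 0.01560.
Because the samples are independent, SE_diff = √(0.01585² + 0.01560²) = 0.02224.
Using z* = 1.960 for 95%, ME = 1.960 × 0.02224 = 0.04359.
p̂₁ − p̂₂ = -0.5540; interval -0.5540 ± 0.04359 gives (-0.598, -0.510).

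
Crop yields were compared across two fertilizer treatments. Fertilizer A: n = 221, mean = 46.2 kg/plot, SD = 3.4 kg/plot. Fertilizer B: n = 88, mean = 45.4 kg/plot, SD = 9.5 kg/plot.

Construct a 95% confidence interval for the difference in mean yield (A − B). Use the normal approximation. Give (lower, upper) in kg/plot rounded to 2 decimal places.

Per-group SEs: s₁/√n₁ = 3.4/√221 = 0.2287, s₂/√n₂ = 9.5/√88 = 1.0127.
Unpooled SE of the difference: √(0.05230369 + 1.02556129) = 1.0382.
Margin of error = z* · SE = 1.960 × 1.0382 = 2.0349.
x̄₁ − x̄₂ = 46.2 − 45.4 = 0.8000.
CI: 0.8000 ± 2.0349 = (-1.23, 2.83).

(-1.23, 2.83)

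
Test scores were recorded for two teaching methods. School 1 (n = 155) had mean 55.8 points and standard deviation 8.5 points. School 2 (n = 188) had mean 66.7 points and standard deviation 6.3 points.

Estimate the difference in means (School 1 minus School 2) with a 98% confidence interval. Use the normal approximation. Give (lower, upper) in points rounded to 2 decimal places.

(-12.81, -8.99)

Per-group SEs: s₁/√n₁ = 8.5/√155 = 0.6827, s₂/√n₂ = 6.3/√188 = 0.4595.
Unpooled SE of the difference: √(0.46607929 + 0.21114025) = 0.8229.
Margin of error = z* · SE = 2.326 × 0.8229 = 1.9141.
x̄₁ − x̄₂ = 55.8 − 66.7 = -10.9000.
CI: -10.9000 ± 1.9141 = (-12.81, -8.99).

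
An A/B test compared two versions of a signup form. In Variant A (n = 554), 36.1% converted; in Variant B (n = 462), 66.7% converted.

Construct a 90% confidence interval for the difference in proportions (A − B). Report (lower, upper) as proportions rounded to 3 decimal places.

(-0.355, -0.257)

The two standard errors are √(0.3610×0.6390/554) = 0.02041 and √(0.6670×0.3330/462) = 0.02193.
Because the samples are independent, SE_diff = √(0.02041² + 0.02193²) = 0.02996.
Using z* = 1.645 for 90%, ME = 1.645 × 0.02996 = 0.04928.
p̂₁ − p̂₂ = -0.3060; interval -0.3060 ± 0.04928 gives (-0.355, -0.257).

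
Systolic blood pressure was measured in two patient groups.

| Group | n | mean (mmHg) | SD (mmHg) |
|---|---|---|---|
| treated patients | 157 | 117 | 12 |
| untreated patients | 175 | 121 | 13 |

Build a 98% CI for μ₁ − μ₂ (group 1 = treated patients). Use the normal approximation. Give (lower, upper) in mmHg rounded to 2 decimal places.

(-7.19, -0.81)

Per-group SEs: s₁/√n₁ = 12/√157 = 0.9577, s₂/√n₂ = 13/√175 = 0.9827.
Unpooled SE of the difference: √(0.91718929 + 0.96569929) = 1.3722.
Margin of error = z* · SE = 2.326 × 1.3722 = 3.1917.
x̄₁ − x̄₂ = 117 − 121 = -4.0000.
CI: -4.0000 ± 3.1917 = (-7.19, -0.81).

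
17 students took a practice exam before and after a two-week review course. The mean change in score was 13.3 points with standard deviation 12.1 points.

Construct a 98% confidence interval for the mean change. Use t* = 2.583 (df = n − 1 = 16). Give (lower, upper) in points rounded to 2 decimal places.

(5.72, 20.88)

This is a matched-pairs design, so SE = s_d/√n = 12.1/√17 = 2.9347.
Margin = 2.583 × 2.9347 = 7.5803; the interval is 13.3 ± 7.5803 = (5.72, 20.88).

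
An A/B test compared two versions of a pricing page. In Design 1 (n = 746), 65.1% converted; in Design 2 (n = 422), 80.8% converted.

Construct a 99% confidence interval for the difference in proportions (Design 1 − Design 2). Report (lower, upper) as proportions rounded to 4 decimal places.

The two standard errors are √(0.6510×0.3490/746) = 0.01745 and √(0.8080×0.1920/422) = 0.01917.
Because the samples are independent, SE_diff = √(0.01745² + 0.01917²) = 0.02592.
Using z* = 2.576 for 99%, ME = 2.576 × 0.02592 = 0.06677.
p̂₁ − p̂₂ = -0.1570; interval -0.1570 ± 0.06677 gives (-0.2238, -0.0902).

(-0.2238, -0.0902)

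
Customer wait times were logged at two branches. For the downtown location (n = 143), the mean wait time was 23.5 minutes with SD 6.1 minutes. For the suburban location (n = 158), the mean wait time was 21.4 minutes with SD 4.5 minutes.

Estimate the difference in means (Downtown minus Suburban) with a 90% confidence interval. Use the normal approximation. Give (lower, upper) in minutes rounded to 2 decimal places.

SE₁ = s₁/√n₁ = 6.1/√143 = 0.5101; SE₂ = 4.5/√158 = 0.3580.
Independent samples, unequal variances: SE_diff = √(SE₁² + SE₂²) = √(0.26020201 + 0.128164) = 0.6232.
z* = 1.645, so margin of error = 1.645 × 0.6232 = 1.0252.
Difference in means = 23.5 − 21.4 = 2.1000.
2.1000 ± 1.0252 → (1.07, 3.13).

(1.07, 3.13)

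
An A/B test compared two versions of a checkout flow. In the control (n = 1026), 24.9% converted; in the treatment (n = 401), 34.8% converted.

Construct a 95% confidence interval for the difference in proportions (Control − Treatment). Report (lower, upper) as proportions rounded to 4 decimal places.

(-0.1526, -0.0454)

The two standard errors are √(0.2490×0.7510/1026) = 0.01350 and √(0.3480×0.6520/401) = 0.02379.
Because the samples are independent, SE_diff = √(0.01350² + 0.02379²) = 0.02735.
Using z* = 1.960 for 95%, ME = 1.960 × 0.02735 = 0.05361.
p̂₁ − p̂₂ = -0.0990; interval -0.0990 ± 0.05361 gives (-0.1526, -0.0454).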